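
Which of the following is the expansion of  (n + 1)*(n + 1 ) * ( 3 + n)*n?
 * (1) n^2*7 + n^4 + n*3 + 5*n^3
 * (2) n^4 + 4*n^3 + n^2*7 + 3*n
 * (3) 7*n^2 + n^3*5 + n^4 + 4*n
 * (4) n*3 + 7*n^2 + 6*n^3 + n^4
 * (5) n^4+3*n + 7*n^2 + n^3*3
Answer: 1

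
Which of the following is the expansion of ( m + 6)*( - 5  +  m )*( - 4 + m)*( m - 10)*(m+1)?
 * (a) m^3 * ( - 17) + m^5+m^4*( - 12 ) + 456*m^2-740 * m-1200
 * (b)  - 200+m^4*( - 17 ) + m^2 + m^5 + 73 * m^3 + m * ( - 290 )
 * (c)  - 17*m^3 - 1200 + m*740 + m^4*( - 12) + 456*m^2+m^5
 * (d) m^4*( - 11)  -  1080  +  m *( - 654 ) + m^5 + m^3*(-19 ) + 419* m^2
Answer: a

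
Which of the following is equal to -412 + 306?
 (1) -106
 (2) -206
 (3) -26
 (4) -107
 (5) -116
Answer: 1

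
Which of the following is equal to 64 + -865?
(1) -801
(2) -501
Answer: 1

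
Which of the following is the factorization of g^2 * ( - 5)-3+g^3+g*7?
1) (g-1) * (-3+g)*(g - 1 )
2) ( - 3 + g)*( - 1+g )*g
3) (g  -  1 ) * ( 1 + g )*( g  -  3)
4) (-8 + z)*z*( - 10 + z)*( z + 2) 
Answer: 1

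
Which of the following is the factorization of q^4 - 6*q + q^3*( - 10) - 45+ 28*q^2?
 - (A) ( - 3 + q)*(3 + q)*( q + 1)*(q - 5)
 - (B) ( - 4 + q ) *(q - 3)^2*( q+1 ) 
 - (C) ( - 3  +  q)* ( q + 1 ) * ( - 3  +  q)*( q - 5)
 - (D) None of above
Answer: C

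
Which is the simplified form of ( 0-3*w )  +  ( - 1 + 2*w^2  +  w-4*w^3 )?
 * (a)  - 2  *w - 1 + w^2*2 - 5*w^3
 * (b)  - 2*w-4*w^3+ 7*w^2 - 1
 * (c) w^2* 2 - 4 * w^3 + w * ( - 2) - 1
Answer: c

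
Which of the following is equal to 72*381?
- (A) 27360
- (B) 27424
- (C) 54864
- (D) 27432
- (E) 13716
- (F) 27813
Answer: D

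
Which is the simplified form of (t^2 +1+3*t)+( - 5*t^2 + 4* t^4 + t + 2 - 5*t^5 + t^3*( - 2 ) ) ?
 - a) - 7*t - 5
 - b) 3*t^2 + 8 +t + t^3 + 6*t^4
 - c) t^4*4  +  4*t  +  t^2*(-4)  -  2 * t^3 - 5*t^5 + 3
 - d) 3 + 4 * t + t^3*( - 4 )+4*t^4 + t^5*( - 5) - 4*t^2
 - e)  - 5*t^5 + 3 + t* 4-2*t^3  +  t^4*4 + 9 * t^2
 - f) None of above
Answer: c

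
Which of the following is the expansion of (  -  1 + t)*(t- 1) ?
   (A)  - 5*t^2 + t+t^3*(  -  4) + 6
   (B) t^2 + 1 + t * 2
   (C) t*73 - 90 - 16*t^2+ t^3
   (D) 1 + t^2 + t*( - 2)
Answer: D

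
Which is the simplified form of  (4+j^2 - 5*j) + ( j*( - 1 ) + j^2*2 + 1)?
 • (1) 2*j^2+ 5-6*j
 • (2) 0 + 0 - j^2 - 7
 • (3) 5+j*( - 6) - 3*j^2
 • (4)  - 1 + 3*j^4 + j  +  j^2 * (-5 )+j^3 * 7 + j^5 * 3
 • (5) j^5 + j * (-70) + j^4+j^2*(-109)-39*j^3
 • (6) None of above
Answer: 6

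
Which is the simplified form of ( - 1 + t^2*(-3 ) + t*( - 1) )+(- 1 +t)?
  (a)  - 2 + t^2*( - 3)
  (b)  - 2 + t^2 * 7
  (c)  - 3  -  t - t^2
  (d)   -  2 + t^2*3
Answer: a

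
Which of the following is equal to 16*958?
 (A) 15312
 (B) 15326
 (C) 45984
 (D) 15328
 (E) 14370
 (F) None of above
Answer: D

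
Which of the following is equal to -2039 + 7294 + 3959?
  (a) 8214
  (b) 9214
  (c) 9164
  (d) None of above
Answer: b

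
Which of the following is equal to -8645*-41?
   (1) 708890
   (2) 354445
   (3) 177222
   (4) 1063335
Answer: 2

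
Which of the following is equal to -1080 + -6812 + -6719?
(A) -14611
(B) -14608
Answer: A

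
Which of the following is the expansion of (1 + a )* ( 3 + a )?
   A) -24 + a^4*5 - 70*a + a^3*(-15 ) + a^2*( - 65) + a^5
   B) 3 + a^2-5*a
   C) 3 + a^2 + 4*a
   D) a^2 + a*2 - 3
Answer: C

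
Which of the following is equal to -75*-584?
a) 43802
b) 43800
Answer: b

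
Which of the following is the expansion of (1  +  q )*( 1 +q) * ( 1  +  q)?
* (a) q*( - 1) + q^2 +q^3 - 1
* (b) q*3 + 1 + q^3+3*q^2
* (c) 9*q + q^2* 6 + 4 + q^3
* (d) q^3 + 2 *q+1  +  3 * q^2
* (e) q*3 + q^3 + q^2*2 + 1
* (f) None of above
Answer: b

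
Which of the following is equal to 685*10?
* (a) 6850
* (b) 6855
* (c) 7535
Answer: a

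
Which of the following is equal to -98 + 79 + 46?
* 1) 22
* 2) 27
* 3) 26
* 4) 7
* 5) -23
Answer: 2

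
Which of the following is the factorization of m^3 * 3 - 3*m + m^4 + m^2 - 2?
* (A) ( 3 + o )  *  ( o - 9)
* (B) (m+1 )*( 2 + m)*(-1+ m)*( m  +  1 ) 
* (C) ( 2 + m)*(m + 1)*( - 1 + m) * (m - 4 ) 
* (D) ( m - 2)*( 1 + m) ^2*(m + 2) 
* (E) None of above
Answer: B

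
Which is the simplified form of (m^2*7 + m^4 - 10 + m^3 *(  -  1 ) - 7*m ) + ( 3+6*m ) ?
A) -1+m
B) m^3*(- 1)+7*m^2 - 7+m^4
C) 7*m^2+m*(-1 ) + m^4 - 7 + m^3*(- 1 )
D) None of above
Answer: C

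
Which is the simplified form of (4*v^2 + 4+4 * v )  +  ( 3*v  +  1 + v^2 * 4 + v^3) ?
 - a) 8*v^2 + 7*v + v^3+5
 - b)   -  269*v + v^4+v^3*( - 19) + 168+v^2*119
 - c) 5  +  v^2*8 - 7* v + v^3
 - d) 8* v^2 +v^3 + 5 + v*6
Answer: a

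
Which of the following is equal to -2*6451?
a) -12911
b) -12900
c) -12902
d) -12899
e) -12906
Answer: c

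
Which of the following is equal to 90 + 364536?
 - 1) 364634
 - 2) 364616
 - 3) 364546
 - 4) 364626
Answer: 4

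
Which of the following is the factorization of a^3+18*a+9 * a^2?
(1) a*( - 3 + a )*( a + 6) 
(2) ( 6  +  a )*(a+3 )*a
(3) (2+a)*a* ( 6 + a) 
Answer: 2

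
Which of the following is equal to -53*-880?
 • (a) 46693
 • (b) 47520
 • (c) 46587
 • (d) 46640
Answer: d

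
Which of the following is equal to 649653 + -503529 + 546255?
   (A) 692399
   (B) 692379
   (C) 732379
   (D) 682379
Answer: B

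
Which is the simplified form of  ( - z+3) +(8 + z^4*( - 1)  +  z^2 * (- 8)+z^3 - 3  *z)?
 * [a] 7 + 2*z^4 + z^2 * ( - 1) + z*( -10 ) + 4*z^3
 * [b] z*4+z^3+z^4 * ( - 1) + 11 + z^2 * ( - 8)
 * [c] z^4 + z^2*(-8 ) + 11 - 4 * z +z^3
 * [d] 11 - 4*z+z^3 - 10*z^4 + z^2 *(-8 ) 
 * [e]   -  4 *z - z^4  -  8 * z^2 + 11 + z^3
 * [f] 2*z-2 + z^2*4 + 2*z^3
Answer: e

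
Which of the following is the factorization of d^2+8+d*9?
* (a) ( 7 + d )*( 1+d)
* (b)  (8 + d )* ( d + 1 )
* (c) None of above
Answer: b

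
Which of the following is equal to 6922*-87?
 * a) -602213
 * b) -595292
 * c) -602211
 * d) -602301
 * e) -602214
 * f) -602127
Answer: e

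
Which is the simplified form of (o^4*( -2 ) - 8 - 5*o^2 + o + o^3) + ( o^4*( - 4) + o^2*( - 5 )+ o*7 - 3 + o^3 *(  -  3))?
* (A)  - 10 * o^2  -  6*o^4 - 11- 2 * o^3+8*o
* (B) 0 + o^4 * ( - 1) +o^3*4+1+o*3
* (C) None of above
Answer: A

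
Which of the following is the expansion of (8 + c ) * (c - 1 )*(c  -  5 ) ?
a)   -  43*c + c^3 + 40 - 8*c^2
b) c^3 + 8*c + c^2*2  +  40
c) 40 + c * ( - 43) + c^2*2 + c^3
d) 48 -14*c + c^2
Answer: c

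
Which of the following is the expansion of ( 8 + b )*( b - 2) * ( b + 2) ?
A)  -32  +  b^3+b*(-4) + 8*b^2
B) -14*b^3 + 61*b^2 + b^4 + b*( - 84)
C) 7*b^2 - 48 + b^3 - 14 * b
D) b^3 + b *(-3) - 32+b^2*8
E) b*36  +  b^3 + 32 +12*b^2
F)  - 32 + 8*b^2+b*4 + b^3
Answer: A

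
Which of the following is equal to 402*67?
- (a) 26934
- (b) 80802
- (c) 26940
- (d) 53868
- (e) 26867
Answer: a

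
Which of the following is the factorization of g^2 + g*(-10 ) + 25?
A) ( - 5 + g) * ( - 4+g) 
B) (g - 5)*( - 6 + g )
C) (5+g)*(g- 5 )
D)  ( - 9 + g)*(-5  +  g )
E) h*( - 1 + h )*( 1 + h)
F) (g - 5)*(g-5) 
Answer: F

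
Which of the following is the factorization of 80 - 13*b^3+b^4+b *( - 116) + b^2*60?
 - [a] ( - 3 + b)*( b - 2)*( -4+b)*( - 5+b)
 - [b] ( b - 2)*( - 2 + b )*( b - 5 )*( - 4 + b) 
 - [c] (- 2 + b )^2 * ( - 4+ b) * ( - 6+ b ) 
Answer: b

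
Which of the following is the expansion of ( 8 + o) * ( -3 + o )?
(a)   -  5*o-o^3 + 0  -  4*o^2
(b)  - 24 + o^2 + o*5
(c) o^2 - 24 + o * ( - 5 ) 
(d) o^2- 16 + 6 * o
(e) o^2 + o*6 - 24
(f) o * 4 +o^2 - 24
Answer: b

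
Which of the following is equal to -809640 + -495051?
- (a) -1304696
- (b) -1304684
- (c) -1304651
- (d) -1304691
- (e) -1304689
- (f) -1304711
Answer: d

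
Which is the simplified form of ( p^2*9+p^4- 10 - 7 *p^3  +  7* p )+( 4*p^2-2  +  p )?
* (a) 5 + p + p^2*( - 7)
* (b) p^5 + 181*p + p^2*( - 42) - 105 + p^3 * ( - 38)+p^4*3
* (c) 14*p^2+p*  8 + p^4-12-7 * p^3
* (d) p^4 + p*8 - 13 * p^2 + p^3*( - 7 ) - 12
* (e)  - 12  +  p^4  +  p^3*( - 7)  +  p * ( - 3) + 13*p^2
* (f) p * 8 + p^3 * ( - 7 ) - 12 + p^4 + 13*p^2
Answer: f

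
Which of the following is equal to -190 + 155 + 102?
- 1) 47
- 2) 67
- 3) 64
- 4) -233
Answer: 2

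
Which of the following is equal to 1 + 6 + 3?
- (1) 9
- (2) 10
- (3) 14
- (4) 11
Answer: 2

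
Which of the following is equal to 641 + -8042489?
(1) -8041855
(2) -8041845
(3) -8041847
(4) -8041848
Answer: 4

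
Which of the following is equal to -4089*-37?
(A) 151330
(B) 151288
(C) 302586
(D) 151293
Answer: D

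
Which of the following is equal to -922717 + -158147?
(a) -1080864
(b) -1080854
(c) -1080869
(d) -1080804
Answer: a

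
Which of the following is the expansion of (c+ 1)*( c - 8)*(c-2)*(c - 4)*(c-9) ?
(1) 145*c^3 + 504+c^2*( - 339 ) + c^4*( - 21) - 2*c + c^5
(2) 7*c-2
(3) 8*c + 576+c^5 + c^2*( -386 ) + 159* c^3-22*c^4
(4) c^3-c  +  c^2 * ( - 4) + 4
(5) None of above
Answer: 3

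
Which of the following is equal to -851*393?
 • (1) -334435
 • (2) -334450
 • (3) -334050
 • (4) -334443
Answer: 4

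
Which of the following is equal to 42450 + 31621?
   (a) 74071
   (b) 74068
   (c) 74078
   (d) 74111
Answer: a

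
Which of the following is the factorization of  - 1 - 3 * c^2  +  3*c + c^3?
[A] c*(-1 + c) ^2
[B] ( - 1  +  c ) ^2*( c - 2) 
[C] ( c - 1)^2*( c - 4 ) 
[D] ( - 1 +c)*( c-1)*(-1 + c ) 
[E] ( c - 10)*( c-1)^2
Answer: D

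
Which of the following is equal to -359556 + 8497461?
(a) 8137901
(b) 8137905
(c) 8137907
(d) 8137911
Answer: b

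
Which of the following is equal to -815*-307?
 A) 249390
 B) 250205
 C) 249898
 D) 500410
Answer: B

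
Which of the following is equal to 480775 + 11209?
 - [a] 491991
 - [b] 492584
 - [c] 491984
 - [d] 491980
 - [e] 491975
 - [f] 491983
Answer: c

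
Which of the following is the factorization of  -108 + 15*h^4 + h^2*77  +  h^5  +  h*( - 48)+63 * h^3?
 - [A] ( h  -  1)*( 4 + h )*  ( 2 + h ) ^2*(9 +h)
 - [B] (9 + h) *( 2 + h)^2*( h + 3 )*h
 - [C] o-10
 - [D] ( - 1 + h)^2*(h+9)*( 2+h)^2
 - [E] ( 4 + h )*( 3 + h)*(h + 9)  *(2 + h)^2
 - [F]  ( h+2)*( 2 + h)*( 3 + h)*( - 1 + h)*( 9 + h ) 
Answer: F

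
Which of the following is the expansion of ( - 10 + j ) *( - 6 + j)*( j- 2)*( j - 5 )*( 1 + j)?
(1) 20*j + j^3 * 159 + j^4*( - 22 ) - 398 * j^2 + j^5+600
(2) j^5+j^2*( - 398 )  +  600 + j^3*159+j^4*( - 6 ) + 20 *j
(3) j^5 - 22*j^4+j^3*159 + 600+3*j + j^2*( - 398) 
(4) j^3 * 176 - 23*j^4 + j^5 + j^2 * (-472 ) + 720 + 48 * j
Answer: 1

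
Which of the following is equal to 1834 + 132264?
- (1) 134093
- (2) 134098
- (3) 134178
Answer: 2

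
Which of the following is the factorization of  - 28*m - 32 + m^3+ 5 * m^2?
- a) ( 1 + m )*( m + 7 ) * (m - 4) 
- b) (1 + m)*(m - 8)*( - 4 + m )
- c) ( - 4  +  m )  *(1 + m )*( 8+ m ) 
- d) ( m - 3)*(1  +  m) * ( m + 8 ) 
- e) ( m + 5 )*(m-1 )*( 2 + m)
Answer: c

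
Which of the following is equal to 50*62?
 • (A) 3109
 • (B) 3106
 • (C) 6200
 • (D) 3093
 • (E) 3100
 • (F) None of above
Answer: E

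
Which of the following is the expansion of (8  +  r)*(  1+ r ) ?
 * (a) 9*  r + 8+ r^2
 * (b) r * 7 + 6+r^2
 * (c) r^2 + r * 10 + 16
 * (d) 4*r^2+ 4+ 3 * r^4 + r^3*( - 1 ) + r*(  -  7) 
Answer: a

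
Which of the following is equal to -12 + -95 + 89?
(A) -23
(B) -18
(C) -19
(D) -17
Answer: B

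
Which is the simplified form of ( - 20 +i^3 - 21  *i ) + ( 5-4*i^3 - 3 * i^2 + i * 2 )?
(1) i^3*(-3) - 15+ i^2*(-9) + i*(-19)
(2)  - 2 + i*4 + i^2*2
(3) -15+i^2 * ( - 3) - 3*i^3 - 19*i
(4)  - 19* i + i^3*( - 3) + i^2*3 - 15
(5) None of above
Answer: 3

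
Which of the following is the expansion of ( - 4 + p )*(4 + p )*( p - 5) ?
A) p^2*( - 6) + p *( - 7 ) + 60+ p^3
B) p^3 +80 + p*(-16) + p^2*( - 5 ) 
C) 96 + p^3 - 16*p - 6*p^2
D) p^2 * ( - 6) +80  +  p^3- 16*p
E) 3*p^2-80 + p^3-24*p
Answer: B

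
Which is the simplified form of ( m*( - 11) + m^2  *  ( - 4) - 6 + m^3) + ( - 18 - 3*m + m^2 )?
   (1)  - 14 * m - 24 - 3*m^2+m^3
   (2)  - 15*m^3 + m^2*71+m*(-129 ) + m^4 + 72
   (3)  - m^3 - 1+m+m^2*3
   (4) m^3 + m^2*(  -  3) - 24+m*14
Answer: 1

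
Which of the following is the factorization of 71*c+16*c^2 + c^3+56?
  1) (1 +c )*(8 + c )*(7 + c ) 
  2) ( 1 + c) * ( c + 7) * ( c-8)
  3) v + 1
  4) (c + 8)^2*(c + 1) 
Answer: 1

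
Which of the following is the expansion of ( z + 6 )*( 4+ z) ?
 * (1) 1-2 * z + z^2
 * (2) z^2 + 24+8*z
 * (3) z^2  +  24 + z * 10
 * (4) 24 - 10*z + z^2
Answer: 3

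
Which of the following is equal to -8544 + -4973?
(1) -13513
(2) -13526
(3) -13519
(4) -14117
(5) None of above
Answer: 5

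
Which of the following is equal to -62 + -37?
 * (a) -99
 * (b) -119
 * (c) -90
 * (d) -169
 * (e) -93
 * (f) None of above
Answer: a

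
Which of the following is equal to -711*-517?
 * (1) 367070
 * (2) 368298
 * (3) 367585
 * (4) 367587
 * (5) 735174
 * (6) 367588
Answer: 4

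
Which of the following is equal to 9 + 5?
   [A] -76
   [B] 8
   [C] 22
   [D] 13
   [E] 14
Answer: E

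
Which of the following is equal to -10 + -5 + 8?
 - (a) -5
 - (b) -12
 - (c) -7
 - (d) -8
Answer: c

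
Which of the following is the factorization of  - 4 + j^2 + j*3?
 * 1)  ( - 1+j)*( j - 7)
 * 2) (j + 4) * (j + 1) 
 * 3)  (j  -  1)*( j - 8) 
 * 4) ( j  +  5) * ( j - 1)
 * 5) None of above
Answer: 5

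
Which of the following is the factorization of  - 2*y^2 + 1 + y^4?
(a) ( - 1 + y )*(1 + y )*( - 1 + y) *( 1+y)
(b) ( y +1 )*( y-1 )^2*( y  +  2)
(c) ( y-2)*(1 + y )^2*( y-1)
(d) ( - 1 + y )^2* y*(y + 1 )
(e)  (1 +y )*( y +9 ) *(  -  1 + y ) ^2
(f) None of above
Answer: a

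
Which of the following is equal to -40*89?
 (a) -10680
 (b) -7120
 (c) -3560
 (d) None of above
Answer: c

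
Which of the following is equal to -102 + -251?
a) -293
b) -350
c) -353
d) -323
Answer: c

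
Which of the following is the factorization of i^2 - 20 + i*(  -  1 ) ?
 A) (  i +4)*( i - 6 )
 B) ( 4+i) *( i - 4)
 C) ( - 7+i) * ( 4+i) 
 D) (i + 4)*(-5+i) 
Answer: D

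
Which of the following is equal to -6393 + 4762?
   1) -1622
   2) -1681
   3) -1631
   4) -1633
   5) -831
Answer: 3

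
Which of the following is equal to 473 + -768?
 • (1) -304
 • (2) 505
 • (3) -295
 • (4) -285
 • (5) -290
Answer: 3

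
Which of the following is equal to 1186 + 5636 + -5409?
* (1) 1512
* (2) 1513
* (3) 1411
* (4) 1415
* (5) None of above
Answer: 5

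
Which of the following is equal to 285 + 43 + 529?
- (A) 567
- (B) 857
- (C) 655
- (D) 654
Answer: B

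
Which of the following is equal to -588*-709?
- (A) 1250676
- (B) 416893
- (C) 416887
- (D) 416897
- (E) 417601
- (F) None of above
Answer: F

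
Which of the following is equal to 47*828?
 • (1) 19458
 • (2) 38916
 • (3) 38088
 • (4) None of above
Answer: 2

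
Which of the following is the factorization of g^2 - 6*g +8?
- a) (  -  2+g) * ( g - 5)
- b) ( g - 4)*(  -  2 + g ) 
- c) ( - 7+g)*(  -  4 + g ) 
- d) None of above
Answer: b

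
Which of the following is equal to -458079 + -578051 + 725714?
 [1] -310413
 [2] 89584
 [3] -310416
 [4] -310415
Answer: 3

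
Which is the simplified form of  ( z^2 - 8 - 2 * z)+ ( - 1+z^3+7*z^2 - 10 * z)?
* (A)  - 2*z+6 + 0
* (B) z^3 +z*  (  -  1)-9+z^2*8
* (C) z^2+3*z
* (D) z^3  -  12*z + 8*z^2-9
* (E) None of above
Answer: D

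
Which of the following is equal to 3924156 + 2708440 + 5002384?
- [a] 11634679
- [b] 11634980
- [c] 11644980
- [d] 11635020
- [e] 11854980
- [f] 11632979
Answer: b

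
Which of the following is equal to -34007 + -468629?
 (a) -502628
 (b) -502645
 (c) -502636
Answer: c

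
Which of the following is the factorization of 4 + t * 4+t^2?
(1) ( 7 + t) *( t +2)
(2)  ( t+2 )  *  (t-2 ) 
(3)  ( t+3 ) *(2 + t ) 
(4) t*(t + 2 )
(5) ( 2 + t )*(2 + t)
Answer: 5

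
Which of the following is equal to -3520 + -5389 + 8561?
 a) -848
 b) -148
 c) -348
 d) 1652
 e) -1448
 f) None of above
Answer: c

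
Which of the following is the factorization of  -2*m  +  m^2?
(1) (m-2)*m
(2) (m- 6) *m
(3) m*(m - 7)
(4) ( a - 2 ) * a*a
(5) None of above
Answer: 1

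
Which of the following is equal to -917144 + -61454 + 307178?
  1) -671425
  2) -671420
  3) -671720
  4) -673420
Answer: 2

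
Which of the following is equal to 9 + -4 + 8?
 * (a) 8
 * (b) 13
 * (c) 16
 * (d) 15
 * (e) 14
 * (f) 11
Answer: b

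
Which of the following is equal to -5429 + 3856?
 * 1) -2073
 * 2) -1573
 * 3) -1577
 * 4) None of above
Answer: 2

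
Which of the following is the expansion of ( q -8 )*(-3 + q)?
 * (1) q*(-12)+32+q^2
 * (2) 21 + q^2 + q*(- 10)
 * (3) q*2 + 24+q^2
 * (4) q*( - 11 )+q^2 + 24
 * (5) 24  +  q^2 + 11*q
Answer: 4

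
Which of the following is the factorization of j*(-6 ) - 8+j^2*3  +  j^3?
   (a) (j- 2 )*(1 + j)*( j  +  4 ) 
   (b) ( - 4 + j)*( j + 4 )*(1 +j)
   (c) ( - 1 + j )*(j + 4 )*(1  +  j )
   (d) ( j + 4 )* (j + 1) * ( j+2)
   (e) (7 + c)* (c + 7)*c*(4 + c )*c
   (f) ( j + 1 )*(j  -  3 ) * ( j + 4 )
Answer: a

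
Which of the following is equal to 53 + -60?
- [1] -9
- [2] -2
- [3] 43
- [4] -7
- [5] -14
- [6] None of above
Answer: 4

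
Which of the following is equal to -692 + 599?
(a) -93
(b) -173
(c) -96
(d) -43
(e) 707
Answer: a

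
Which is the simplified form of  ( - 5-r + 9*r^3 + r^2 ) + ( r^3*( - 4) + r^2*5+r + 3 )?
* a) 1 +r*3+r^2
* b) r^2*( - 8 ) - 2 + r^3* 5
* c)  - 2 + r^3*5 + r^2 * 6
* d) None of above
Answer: c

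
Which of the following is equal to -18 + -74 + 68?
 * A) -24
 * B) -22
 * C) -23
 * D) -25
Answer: A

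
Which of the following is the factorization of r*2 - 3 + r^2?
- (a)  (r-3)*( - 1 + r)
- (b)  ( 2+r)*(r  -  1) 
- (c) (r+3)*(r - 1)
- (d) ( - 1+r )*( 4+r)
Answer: c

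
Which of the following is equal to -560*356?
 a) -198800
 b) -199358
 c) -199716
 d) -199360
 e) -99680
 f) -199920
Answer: d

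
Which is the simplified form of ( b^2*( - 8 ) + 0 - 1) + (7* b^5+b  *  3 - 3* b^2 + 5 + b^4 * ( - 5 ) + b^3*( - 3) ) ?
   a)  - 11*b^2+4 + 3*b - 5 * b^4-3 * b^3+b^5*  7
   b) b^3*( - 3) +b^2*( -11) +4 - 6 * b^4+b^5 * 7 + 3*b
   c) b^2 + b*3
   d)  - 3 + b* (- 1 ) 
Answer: a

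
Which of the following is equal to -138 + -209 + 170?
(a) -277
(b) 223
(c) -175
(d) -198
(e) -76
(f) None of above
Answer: f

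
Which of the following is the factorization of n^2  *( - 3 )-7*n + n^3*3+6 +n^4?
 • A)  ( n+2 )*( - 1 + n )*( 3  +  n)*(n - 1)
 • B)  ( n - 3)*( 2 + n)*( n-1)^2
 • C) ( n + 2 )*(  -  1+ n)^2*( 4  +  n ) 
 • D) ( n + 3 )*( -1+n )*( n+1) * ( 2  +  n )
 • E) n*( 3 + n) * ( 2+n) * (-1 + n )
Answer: A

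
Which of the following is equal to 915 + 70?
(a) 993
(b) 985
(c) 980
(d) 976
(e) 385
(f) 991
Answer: b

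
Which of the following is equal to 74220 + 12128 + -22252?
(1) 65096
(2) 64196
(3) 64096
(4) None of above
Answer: 3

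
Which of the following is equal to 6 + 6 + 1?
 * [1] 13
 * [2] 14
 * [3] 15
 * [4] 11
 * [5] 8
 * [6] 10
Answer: 1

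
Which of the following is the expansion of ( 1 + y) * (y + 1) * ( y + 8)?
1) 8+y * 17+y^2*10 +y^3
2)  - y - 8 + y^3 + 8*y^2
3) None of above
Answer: 1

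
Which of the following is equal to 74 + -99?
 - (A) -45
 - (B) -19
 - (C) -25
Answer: C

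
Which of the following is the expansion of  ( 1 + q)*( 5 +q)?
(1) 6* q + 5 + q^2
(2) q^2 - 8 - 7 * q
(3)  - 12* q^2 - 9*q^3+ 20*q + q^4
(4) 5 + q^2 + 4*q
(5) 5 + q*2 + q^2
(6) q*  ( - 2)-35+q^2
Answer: 1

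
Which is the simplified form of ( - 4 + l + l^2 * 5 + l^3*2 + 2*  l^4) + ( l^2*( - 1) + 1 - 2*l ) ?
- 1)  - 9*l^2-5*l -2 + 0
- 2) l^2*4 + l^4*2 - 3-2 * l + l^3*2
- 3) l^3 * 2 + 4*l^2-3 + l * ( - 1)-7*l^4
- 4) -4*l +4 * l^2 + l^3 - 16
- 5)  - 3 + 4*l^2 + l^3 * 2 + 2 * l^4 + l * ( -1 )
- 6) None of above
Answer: 5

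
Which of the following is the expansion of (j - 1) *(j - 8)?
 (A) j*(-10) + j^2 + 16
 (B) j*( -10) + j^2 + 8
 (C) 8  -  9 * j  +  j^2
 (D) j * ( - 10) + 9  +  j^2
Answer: C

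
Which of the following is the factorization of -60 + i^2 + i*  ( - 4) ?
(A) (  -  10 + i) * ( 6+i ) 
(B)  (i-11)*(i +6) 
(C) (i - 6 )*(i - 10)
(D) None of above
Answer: A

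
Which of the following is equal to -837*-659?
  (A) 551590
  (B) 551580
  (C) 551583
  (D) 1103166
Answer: C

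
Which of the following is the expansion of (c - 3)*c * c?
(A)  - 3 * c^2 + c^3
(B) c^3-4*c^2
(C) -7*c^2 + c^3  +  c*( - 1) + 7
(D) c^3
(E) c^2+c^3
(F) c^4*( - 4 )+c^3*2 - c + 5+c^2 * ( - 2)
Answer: A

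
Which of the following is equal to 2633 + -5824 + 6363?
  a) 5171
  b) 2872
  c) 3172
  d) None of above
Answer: c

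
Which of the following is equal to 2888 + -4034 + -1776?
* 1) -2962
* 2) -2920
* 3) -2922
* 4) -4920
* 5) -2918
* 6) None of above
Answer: 3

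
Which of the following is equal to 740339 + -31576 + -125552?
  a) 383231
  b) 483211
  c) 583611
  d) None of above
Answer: d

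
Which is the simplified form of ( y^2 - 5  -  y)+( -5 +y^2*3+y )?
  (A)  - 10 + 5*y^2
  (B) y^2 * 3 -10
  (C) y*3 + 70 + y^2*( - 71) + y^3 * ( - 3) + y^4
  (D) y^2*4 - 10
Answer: D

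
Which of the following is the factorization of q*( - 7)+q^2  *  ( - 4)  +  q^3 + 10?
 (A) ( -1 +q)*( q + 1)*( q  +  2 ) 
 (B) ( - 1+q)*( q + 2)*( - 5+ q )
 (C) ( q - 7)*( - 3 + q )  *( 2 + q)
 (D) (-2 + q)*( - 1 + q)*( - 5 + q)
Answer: B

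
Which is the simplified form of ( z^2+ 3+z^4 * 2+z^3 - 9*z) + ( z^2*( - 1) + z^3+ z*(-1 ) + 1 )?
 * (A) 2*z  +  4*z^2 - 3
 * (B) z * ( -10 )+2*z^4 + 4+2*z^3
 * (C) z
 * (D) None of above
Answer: B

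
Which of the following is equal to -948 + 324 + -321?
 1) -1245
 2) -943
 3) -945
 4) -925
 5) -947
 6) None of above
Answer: 3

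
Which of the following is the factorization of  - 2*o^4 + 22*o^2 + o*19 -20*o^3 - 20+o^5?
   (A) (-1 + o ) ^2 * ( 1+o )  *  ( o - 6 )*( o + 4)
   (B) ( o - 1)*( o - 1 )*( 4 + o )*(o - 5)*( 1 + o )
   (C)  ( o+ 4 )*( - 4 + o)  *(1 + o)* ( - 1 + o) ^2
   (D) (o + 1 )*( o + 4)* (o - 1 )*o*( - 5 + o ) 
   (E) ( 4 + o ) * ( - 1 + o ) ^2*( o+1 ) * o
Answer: B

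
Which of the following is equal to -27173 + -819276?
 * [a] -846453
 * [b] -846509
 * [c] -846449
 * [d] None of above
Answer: c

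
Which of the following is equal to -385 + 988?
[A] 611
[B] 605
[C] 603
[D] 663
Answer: C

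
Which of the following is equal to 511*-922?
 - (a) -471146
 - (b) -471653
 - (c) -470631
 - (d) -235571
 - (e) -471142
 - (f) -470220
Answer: e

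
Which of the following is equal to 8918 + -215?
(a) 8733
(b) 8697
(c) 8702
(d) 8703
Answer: d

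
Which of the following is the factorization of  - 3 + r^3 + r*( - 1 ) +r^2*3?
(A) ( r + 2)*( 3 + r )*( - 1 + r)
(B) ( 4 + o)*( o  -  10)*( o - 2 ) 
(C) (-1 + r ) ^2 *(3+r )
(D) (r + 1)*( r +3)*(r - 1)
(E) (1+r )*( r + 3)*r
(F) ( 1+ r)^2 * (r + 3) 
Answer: D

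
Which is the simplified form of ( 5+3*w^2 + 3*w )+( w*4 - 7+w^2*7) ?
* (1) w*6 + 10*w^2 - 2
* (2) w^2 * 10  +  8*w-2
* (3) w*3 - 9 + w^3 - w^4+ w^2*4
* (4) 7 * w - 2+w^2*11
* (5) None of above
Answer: 5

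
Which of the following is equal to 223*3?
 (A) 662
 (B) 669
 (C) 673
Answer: B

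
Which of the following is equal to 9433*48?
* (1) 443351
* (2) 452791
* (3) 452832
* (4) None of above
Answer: 4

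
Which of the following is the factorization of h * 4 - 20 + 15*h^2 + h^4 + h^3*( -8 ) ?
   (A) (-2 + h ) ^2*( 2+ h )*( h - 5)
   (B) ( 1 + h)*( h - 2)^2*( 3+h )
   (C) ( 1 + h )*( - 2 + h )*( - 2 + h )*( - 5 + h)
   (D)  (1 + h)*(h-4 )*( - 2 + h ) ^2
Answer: C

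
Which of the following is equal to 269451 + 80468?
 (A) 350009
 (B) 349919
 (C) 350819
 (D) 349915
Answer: B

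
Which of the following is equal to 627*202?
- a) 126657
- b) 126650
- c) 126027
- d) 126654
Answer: d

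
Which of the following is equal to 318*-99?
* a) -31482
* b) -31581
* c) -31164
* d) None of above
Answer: a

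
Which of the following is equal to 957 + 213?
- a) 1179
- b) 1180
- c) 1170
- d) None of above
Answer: c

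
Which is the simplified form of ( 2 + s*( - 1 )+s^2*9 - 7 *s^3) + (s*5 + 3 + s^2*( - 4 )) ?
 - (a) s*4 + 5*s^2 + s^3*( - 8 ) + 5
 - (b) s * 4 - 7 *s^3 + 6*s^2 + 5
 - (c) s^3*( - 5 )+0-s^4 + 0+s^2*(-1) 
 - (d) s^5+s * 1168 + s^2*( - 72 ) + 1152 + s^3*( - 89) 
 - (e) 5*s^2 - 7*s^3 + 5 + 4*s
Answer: e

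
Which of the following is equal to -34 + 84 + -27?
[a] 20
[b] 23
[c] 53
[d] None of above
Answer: b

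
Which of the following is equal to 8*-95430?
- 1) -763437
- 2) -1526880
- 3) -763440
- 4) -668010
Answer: 3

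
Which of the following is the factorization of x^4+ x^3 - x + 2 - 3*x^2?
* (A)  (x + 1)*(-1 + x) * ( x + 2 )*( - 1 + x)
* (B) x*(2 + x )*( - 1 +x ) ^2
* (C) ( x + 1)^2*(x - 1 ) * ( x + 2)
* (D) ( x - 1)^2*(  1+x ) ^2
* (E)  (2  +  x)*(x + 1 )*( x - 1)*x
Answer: A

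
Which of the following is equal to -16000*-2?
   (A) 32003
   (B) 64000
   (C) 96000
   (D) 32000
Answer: D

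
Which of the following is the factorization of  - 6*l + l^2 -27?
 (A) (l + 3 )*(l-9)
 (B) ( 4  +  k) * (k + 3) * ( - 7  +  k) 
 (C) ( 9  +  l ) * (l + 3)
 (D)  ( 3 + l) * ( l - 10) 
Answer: A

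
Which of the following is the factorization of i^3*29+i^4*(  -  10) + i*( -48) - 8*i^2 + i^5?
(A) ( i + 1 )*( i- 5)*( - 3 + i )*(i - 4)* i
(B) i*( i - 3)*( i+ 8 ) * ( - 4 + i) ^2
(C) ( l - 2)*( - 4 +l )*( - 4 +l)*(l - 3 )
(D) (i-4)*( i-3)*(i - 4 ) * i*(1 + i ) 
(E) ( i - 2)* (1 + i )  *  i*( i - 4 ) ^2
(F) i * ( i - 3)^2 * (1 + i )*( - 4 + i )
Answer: D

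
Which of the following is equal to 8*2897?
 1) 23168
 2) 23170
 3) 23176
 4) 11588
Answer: 3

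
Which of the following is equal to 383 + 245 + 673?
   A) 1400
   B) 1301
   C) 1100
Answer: B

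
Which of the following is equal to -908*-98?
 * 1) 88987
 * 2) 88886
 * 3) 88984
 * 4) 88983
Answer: 3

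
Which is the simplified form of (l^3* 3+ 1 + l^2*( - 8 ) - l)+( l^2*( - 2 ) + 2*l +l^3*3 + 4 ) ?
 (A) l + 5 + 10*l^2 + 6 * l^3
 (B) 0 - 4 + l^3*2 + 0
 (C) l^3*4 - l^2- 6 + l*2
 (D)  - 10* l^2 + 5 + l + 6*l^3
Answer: D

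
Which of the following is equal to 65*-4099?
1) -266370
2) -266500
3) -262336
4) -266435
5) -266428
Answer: 4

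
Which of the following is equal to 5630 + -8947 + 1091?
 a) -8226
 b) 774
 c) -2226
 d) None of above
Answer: c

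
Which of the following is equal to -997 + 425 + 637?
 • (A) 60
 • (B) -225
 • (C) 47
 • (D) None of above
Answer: D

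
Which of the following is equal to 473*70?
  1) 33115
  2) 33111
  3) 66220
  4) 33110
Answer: 4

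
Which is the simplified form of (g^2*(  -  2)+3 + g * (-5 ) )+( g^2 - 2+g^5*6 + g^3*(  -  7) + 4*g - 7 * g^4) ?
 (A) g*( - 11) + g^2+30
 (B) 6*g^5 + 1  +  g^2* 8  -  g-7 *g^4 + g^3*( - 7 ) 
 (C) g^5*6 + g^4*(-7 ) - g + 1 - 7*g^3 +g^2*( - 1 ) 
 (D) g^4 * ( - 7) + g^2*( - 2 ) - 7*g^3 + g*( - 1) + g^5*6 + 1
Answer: C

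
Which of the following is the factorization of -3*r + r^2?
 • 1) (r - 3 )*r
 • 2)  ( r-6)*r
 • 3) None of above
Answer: 1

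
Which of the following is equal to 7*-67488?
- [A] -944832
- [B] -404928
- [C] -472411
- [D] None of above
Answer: D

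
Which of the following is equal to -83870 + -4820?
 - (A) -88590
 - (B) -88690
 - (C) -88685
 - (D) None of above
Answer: B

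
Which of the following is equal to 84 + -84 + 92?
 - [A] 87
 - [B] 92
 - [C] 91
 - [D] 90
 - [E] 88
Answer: B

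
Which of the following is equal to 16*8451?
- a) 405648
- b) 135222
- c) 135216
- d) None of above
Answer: c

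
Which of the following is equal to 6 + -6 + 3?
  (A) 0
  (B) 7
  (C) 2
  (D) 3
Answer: D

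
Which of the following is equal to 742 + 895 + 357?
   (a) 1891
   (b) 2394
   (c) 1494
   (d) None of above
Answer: d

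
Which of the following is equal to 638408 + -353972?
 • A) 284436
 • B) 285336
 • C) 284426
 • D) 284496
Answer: A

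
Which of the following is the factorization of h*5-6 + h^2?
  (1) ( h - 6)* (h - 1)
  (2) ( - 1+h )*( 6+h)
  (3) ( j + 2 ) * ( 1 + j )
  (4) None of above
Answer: 2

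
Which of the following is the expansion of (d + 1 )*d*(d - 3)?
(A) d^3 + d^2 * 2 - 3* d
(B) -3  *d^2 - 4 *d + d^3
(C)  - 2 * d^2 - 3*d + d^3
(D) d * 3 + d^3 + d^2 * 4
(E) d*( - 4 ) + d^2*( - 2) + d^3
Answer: C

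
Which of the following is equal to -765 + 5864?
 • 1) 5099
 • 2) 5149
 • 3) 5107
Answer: 1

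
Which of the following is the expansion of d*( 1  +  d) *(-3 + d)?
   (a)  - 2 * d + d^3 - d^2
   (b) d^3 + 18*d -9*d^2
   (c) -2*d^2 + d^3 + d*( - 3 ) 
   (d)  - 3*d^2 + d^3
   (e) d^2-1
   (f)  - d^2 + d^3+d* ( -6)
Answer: c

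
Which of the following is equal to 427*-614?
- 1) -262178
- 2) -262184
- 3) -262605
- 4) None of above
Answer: 1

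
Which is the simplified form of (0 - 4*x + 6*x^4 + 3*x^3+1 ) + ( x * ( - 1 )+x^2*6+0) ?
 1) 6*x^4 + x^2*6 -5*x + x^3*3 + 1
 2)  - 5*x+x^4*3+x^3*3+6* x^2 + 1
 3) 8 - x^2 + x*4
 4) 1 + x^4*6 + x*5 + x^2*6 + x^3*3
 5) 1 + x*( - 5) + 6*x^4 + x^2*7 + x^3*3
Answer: 1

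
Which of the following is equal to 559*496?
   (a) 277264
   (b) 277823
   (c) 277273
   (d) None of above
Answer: a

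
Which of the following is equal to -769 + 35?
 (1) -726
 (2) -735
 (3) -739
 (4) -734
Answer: 4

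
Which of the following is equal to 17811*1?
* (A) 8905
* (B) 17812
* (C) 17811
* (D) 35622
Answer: C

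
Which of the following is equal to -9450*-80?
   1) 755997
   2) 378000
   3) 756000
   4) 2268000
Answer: 3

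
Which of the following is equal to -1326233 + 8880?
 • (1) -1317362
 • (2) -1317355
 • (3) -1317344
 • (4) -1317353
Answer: 4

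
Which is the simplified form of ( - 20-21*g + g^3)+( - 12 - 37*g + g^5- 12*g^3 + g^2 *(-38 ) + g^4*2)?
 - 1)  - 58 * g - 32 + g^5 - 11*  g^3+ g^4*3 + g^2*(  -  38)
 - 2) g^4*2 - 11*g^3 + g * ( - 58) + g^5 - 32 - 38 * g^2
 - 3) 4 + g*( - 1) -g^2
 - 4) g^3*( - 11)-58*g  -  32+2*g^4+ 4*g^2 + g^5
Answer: 2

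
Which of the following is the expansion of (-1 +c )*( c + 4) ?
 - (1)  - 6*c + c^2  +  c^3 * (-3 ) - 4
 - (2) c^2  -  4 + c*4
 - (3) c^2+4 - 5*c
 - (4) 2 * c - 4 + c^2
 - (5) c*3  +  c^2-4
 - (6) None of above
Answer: 5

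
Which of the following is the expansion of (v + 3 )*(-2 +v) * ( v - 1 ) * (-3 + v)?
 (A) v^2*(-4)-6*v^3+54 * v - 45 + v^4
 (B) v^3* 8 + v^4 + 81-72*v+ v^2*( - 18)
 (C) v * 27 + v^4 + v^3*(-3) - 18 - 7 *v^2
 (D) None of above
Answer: C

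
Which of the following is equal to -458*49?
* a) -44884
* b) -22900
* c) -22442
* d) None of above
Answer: c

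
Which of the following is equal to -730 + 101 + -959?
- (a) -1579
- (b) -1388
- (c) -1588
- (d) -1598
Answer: c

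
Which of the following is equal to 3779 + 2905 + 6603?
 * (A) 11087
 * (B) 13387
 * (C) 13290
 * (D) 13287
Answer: D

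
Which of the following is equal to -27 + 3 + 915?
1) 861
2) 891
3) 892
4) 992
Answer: 2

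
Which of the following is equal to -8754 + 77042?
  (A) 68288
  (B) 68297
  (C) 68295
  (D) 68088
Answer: A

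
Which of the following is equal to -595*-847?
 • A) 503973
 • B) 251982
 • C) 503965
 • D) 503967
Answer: C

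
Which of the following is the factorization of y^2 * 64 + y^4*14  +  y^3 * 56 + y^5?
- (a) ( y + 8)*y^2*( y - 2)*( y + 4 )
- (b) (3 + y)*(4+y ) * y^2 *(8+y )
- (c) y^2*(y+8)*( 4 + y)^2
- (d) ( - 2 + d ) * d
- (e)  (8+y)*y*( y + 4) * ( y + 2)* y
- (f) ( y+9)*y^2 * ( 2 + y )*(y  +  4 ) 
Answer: e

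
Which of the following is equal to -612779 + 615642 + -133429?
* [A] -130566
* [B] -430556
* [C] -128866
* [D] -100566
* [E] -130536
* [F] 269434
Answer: A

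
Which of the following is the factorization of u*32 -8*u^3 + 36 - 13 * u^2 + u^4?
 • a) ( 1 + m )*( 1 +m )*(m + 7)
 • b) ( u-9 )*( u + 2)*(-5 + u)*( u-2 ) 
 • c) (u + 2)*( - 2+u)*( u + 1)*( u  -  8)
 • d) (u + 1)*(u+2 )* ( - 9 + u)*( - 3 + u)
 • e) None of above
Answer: e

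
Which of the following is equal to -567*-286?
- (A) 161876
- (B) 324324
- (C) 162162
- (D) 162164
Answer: C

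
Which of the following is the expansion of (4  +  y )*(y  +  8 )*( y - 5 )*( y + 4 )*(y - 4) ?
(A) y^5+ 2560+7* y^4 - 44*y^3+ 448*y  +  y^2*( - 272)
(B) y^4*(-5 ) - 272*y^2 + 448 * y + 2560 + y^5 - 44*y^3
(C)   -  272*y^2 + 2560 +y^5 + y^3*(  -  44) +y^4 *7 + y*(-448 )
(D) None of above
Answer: A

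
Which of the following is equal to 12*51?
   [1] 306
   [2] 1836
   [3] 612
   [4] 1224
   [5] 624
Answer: 3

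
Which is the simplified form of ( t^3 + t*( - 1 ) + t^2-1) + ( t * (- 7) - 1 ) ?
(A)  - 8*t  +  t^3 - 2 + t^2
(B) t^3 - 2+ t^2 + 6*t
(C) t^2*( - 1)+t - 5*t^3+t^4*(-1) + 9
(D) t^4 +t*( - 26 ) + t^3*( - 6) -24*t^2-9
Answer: A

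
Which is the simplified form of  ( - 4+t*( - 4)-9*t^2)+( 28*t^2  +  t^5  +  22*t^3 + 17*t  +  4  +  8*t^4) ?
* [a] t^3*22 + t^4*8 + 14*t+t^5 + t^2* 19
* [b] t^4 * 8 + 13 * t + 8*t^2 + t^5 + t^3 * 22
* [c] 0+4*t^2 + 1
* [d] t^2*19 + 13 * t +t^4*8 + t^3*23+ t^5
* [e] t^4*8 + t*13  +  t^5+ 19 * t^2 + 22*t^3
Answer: e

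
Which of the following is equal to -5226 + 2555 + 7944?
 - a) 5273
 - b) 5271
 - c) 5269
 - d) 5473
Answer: a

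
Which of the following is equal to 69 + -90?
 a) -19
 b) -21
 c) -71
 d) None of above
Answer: b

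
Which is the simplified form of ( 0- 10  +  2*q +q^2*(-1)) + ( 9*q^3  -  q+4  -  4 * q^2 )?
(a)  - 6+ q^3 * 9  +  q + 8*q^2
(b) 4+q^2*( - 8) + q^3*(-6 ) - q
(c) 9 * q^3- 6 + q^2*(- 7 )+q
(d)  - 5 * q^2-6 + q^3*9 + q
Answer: d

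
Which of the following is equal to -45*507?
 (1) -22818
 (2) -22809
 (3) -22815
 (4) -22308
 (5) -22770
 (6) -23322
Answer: 3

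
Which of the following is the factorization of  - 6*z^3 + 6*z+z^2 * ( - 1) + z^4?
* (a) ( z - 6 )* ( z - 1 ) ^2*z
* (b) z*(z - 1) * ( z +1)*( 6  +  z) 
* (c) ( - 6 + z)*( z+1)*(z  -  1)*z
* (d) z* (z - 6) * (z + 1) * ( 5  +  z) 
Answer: c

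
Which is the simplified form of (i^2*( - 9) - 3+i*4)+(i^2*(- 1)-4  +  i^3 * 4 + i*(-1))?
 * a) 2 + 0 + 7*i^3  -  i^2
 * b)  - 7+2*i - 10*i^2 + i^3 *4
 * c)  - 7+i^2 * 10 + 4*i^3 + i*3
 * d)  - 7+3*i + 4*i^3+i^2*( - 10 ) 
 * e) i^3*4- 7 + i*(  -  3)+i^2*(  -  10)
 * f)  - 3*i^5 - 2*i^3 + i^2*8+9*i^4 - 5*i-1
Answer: d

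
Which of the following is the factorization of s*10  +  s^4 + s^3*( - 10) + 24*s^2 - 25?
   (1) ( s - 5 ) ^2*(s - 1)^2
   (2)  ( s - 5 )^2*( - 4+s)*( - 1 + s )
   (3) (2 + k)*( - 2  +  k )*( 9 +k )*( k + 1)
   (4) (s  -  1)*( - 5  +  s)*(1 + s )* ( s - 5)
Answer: 4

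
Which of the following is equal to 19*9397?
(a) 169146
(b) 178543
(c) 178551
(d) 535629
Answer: b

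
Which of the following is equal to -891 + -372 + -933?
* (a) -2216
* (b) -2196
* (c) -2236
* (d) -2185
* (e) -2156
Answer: b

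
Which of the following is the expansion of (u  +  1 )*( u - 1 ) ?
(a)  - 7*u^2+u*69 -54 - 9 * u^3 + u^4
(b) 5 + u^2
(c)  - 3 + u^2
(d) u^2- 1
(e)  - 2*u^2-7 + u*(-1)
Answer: d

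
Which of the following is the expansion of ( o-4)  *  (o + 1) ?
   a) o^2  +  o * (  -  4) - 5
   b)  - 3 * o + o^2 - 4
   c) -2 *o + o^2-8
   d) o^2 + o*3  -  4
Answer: b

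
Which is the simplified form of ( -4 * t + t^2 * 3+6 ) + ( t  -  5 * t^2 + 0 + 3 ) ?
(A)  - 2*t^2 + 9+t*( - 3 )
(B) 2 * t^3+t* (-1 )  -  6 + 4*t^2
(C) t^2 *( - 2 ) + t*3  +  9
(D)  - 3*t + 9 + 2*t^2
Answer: A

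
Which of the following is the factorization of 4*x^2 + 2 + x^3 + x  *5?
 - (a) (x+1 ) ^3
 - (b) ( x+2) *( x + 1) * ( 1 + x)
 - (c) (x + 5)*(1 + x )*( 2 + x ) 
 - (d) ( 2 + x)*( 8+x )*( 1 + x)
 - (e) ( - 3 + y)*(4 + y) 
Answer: b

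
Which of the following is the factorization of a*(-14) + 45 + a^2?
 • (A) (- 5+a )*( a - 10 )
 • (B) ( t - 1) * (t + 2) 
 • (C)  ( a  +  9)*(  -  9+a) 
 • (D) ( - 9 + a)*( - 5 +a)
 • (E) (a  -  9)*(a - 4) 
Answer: D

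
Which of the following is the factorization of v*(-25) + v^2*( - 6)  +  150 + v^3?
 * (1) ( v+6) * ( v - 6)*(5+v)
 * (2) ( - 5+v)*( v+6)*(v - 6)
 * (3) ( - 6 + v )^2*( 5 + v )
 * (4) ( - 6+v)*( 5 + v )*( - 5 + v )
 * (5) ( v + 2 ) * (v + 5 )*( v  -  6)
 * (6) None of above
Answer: 4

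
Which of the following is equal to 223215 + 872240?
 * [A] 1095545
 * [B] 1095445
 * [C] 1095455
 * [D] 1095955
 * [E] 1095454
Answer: C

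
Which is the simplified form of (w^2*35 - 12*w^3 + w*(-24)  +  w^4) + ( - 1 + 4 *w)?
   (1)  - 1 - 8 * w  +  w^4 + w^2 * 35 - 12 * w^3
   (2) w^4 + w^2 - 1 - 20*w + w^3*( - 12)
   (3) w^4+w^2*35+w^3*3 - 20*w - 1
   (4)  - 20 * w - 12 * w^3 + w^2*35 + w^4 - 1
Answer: 4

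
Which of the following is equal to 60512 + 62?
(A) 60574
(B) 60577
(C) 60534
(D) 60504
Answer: A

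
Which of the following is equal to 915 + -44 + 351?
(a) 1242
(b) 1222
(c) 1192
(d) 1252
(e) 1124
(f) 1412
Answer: b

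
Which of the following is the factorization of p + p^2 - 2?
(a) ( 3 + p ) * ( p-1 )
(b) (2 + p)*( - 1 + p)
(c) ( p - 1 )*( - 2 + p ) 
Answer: b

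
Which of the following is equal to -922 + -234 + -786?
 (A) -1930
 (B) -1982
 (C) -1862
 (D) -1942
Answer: D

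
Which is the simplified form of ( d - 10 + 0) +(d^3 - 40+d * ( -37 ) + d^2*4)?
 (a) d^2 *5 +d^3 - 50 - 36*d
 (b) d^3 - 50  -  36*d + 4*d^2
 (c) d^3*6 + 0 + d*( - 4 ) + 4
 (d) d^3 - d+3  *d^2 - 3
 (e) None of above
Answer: b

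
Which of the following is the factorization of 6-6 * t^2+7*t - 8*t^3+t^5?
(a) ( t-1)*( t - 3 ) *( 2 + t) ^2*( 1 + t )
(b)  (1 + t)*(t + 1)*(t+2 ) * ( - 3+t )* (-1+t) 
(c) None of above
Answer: b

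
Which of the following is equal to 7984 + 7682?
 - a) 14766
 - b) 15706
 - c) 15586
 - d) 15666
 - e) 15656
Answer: d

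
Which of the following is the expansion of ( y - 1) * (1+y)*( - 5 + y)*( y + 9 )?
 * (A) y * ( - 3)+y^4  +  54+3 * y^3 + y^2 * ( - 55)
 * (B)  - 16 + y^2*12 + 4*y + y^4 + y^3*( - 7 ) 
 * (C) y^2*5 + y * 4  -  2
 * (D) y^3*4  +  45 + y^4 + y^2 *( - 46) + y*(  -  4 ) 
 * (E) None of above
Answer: D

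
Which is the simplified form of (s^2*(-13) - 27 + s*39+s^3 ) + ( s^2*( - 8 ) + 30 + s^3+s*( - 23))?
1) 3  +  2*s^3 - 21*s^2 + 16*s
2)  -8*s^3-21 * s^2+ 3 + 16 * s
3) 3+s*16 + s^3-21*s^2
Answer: 1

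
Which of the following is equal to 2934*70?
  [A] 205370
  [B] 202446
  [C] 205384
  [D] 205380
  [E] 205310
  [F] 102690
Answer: D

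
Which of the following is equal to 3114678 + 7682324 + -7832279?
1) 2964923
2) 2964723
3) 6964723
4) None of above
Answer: 2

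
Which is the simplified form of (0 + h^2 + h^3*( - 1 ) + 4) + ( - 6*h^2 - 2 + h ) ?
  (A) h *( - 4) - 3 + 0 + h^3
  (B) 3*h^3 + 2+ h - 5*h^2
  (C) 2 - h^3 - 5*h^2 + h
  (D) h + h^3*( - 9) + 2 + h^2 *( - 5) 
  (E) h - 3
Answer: C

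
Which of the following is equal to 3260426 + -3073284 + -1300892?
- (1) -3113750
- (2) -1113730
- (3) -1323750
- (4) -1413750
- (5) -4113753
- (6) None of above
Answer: 6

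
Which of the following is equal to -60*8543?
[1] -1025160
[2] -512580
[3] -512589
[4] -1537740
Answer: 2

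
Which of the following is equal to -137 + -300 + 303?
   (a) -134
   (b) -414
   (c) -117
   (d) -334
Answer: a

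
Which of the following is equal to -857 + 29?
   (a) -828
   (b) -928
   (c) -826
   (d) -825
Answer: a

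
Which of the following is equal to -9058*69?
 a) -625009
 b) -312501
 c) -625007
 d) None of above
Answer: d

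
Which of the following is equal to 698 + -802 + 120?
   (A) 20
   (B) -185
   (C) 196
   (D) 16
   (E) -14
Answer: D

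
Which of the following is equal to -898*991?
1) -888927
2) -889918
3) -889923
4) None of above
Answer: 2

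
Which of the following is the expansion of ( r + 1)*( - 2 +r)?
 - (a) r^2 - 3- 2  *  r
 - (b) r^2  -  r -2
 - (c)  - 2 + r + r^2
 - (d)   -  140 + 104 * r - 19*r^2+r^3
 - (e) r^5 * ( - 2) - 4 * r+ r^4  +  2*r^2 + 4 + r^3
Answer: b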